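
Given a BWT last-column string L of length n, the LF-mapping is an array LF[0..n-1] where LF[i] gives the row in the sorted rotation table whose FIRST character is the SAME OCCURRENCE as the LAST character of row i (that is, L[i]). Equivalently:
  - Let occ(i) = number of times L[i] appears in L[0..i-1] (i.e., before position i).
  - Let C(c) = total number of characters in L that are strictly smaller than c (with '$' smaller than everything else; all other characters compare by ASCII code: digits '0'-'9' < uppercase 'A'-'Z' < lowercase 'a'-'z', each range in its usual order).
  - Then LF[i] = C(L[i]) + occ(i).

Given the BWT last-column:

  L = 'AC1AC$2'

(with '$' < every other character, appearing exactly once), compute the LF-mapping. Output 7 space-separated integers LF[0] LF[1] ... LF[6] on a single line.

Answer: 3 5 1 4 6 0 2

Derivation:
Char counts: '$':1, '1':1, '2':1, 'A':2, 'C':2
C (first-col start): C('$')=0, C('1')=1, C('2')=2, C('A')=3, C('C')=5
L[0]='A': occ=0, LF[0]=C('A')+0=3+0=3
L[1]='C': occ=0, LF[1]=C('C')+0=5+0=5
L[2]='1': occ=0, LF[2]=C('1')+0=1+0=1
L[3]='A': occ=1, LF[3]=C('A')+1=3+1=4
L[4]='C': occ=1, LF[4]=C('C')+1=5+1=6
L[5]='$': occ=0, LF[5]=C('$')+0=0+0=0
L[6]='2': occ=0, LF[6]=C('2')+0=2+0=2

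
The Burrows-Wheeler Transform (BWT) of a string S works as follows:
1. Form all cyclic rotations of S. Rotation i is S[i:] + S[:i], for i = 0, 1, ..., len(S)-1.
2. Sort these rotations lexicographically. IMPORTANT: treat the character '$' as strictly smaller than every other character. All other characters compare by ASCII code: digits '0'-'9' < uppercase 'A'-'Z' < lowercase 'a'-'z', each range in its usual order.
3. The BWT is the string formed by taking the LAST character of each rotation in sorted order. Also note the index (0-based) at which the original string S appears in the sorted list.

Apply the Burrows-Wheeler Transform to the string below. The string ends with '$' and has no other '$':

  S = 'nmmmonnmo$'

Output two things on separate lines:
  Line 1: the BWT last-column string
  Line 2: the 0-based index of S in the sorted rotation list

Answer: onmnm$nomm
5

Derivation:
All 10 rotations (rotation i = S[i:]+S[:i]):
  rot[0] = nmmmonnmo$
  rot[1] = mmmonnmo$n
  rot[2] = mmonnmo$nm
  rot[3] = monnmo$nmm
  rot[4] = onnmo$nmmm
  rot[5] = nnmo$nmmmo
  rot[6] = nmo$nmmmon
  rot[7] = mo$nmmmonn
  rot[8] = o$nmmmonnm
  rot[9] = $nmmmonnmo
Sorted (with $ < everything):
  sorted[0] = $nmmmonnmo  (last char: 'o')
  sorted[1] = mmmonnmo$n  (last char: 'n')
  sorted[2] = mmonnmo$nm  (last char: 'm')
  sorted[3] = mo$nmmmonn  (last char: 'n')
  sorted[4] = monnmo$nmm  (last char: 'm')
  sorted[5] = nmmmonnmo$  (last char: '$')
  sorted[6] = nmo$nmmmon  (last char: 'n')
  sorted[7] = nnmo$nmmmo  (last char: 'o')
  sorted[8] = o$nmmmonnm  (last char: 'm')
  sorted[9] = onnmo$nmmm  (last char: 'm')
Last column: onmnm$nomm
Original string S is at sorted index 5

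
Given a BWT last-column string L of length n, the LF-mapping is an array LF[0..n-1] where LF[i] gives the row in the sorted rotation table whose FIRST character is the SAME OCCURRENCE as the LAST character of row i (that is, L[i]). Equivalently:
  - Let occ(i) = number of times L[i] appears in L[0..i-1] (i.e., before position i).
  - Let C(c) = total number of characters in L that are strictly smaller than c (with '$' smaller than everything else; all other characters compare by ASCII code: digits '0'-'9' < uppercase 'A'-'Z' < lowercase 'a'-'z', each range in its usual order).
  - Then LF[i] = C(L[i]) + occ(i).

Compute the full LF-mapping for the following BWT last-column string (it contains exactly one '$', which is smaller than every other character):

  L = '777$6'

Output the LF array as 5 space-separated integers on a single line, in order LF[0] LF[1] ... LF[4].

Answer: 2 3 4 0 1

Derivation:
Char counts: '$':1, '6':1, '7':3
C (first-col start): C('$')=0, C('6')=1, C('7')=2
L[0]='7': occ=0, LF[0]=C('7')+0=2+0=2
L[1]='7': occ=1, LF[1]=C('7')+1=2+1=3
L[2]='7': occ=2, LF[2]=C('7')+2=2+2=4
L[3]='$': occ=0, LF[3]=C('$')+0=0+0=0
L[4]='6': occ=0, LF[4]=C('6')+0=1+0=1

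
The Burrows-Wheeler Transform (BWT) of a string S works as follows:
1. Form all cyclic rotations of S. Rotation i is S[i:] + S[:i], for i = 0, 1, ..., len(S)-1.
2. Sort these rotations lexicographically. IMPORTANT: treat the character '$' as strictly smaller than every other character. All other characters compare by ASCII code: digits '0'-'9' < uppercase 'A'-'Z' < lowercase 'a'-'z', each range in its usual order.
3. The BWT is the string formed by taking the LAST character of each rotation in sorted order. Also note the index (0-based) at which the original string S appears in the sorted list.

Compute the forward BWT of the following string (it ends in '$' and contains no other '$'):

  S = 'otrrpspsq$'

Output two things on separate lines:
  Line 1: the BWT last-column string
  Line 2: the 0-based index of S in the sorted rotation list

All 10 rotations (rotation i = S[i:]+S[:i]):
  rot[0] = otrrpspsq$
  rot[1] = trrpspsq$o
  rot[2] = rrpspsq$ot
  rot[3] = rpspsq$otr
  rot[4] = pspsq$otrr
  rot[5] = spsq$otrrp
  rot[6] = psq$otrrps
  rot[7] = sq$otrrpsp
  rot[8] = q$otrrpsps
  rot[9] = $otrrpspsq
Sorted (with $ < everything):
  sorted[0] = $otrrpspsq  (last char: 'q')
  sorted[1] = otrrpspsq$  (last char: '$')
  sorted[2] = pspsq$otrr  (last char: 'r')
  sorted[3] = psq$otrrps  (last char: 's')
  sorted[4] = q$otrrpsps  (last char: 's')
  sorted[5] = rpspsq$otr  (last char: 'r')
  sorted[6] = rrpspsq$ot  (last char: 't')
  sorted[7] = spsq$otrrp  (last char: 'p')
  sorted[8] = sq$otrrpsp  (last char: 'p')
  sorted[9] = trrpspsq$o  (last char: 'o')
Last column: q$rssrtppo
Original string S is at sorted index 1

Answer: q$rssrtppo
1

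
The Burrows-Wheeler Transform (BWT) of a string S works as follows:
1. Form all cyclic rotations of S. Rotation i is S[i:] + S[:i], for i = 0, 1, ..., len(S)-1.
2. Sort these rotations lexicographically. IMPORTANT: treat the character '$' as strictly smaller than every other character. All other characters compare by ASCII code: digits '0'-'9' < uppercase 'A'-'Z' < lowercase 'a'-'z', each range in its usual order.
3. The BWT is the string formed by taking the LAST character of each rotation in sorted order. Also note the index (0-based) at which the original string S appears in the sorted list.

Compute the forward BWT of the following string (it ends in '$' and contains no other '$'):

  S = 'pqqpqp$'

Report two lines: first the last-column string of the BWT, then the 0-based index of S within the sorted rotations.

All 7 rotations (rotation i = S[i:]+S[:i]):
  rot[0] = pqqpqp$
  rot[1] = qqpqp$p
  rot[2] = qpqp$pq
  rot[3] = pqp$pqq
  rot[4] = qp$pqqp
  rot[5] = p$pqqpq
  rot[6] = $pqqpqp
Sorted (with $ < everything):
  sorted[0] = $pqqpqp  (last char: 'p')
  sorted[1] = p$pqqpq  (last char: 'q')
  sorted[2] = pqp$pqq  (last char: 'q')
  sorted[3] = pqqpqp$  (last char: '$')
  sorted[4] = qp$pqqp  (last char: 'p')
  sorted[5] = qpqp$pq  (last char: 'q')
  sorted[6] = qqpqp$p  (last char: 'p')
Last column: pqq$pqp
Original string S is at sorted index 3

Answer: pqq$pqp
3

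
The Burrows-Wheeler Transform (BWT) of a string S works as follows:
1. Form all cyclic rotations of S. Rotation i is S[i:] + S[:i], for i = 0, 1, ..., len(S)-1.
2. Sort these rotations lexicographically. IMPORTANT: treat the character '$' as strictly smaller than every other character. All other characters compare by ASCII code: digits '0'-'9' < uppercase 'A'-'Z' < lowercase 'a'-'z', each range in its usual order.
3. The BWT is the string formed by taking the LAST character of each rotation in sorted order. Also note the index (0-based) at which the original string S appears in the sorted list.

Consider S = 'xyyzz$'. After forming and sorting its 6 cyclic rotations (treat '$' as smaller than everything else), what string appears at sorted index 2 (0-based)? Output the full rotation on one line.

Answer: yyzz$x

Derivation:
All 6 rotations (rotation i = S[i:]+S[:i]):
  rot[0] = xyyzz$
  rot[1] = yyzz$x
  rot[2] = yzz$xy
  rot[3] = zz$xyy
  rot[4] = z$xyyz
  rot[5] = $xyyzz
Sorted (with $ < everything):
  sorted[0] = $xyyzz
  sorted[1] = xyyzz$
  sorted[2] = yyzz$x
  sorted[3] = yzz$xy
  sorted[4] = z$xyyz
  sorted[5] = zz$xyy
sorted[2] = yyzz$x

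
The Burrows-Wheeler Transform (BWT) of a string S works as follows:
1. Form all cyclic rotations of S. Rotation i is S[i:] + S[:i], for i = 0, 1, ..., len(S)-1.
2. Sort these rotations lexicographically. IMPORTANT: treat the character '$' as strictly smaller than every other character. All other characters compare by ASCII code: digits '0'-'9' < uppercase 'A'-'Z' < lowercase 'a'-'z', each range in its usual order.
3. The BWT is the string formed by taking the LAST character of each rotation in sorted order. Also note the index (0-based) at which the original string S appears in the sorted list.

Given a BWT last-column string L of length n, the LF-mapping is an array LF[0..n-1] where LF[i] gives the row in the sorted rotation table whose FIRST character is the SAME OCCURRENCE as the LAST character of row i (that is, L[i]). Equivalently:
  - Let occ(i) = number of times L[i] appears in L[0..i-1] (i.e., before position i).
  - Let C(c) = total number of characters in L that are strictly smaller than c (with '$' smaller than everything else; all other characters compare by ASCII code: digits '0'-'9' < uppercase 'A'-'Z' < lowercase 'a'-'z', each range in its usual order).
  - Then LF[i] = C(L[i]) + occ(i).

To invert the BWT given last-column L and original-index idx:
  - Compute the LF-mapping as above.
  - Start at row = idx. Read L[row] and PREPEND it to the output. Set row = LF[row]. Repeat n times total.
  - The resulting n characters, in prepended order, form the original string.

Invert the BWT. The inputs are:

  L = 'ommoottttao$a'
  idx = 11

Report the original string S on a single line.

LF mapping: 5 3 4 6 7 9 10 11 12 1 8 0 2
Walk LF starting at row 11, prepending L[row]:
  step 1: row=11, L[11]='$', prepend. Next row=LF[11]=0
  step 2: row=0, L[0]='o', prepend. Next row=LF[0]=5
  step 3: row=5, L[5]='t', prepend. Next row=LF[5]=9
  step 4: row=9, L[9]='a', prepend. Next row=LF[9]=1
  step 5: row=1, L[1]='m', prepend. Next row=LF[1]=3
  step 6: row=3, L[3]='o', prepend. Next row=LF[3]=6
  step 7: row=6, L[6]='t', prepend. Next row=LF[6]=10
  step 8: row=10, L[10]='o', prepend. Next row=LF[10]=8
  step 9: row=8, L[8]='t', prepend. Next row=LF[8]=12
  step 10: row=12, L[12]='a', prepend. Next row=LF[12]=2
  step 11: row=2, L[2]='m', prepend. Next row=LF[2]=4
  step 12: row=4, L[4]='o', prepend. Next row=LF[4]=7
  step 13: row=7, L[7]='t', prepend. Next row=LF[7]=11
Reversed output: tomatotomato$

Answer: tomatotomato$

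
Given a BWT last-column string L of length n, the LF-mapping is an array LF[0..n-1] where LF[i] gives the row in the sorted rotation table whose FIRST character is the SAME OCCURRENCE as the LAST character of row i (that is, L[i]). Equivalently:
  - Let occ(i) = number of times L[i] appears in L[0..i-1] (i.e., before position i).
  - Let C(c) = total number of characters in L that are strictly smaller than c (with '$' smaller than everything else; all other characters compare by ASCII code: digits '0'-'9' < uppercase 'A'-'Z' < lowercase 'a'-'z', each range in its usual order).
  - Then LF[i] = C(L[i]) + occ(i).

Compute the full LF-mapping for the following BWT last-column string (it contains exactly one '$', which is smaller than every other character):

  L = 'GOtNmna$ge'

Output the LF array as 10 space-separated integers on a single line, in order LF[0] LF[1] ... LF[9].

Answer: 1 3 9 2 7 8 4 0 6 5

Derivation:
Char counts: '$':1, 'G':1, 'N':1, 'O':1, 'a':1, 'e':1, 'g':1, 'm':1, 'n':1, 't':1
C (first-col start): C('$')=0, C('G')=1, C('N')=2, C('O')=3, C('a')=4, C('e')=5, C('g')=6, C('m')=7, C('n')=8, C('t')=9
L[0]='G': occ=0, LF[0]=C('G')+0=1+0=1
L[1]='O': occ=0, LF[1]=C('O')+0=3+0=3
L[2]='t': occ=0, LF[2]=C('t')+0=9+0=9
L[3]='N': occ=0, LF[3]=C('N')+0=2+0=2
L[4]='m': occ=0, LF[4]=C('m')+0=7+0=7
L[5]='n': occ=0, LF[5]=C('n')+0=8+0=8
L[6]='a': occ=0, LF[6]=C('a')+0=4+0=4
L[7]='$': occ=0, LF[7]=C('$')+0=0+0=0
L[8]='g': occ=0, LF[8]=C('g')+0=6+0=6
L[9]='e': occ=0, LF[9]=C('e')+0=5+0=5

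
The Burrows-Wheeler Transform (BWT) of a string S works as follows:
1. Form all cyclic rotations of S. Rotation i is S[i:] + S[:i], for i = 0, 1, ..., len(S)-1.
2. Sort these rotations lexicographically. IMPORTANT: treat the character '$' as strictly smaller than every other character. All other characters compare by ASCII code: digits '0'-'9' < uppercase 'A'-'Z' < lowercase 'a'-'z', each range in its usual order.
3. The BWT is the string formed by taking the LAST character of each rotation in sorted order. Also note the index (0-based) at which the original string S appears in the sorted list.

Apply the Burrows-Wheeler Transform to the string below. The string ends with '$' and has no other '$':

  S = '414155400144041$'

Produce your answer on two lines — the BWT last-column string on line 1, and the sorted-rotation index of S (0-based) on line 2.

Answer: 14044404540$1151
11

Derivation:
All 16 rotations (rotation i = S[i:]+S[:i]):
  rot[0] = 414155400144041$
  rot[1] = 14155400144041$4
  rot[2] = 4155400144041$41
  rot[3] = 155400144041$414
  rot[4] = 55400144041$4141
  rot[5] = 5400144041$41415
  rot[6] = 400144041$414155
  rot[7] = 00144041$4141554
  rot[8] = 0144041$41415540
  rot[9] = 144041$414155400
  rot[10] = 44041$4141554001
  rot[11] = 4041$41415540014
  rot[12] = 041$414155400144
  rot[13] = 41$4141554001440
  rot[14] = 1$41415540014404
  rot[15] = $414155400144041
Sorted (with $ < everything):
  sorted[0] = $414155400144041  (last char: '1')
  sorted[1] = 00144041$4141554  (last char: '4')
  sorted[2] = 0144041$41415540  (last char: '0')
  sorted[3] = 041$414155400144  (last char: '4')
  sorted[4] = 1$41415540014404  (last char: '4')
  sorted[5] = 14155400144041$4  (last char: '4')
  sorted[6] = 144041$414155400  (last char: '0')
  sorted[7] = 155400144041$414  (last char: '4')
  sorted[8] = 400144041$414155  (last char: '5')
  sorted[9] = 4041$41415540014  (last char: '4')
  sorted[10] = 41$4141554001440  (last char: '0')
  sorted[11] = 414155400144041$  (last char: '$')
  sorted[12] = 4155400144041$41  (last char: '1')
  sorted[13] = 44041$4141554001  (last char: '1')
  sorted[14] = 5400144041$41415  (last char: '5')
  sorted[15] = 55400144041$4141  (last char: '1')
Last column: 14044404540$1151
Original string S is at sorted index 11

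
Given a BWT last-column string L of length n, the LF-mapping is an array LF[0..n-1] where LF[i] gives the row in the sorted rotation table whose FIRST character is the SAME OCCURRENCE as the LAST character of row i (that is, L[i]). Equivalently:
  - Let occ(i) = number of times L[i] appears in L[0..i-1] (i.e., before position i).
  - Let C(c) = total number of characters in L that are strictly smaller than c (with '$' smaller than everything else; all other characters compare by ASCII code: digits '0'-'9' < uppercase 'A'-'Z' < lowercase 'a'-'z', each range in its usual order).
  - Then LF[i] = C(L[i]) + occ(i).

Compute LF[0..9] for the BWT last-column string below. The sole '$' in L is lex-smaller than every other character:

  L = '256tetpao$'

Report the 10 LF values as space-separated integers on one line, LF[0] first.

Answer: 1 2 3 8 5 9 7 4 6 0

Derivation:
Char counts: '$':1, '2':1, '5':1, '6':1, 'a':1, 'e':1, 'o':1, 'p':1, 't':2
C (first-col start): C('$')=0, C('2')=1, C('5')=2, C('6')=3, C('a')=4, C('e')=5, C('o')=6, C('p')=7, C('t')=8
L[0]='2': occ=0, LF[0]=C('2')+0=1+0=1
L[1]='5': occ=0, LF[1]=C('5')+0=2+0=2
L[2]='6': occ=0, LF[2]=C('6')+0=3+0=3
L[3]='t': occ=0, LF[3]=C('t')+0=8+0=8
L[4]='e': occ=0, LF[4]=C('e')+0=5+0=5
L[5]='t': occ=1, LF[5]=C('t')+1=8+1=9
L[6]='p': occ=0, LF[6]=C('p')+0=7+0=7
L[7]='a': occ=0, LF[7]=C('a')+0=4+0=4
L[8]='o': occ=0, LF[8]=C('o')+0=6+0=6
L[9]='$': occ=0, LF[9]=C('$')+0=0+0=0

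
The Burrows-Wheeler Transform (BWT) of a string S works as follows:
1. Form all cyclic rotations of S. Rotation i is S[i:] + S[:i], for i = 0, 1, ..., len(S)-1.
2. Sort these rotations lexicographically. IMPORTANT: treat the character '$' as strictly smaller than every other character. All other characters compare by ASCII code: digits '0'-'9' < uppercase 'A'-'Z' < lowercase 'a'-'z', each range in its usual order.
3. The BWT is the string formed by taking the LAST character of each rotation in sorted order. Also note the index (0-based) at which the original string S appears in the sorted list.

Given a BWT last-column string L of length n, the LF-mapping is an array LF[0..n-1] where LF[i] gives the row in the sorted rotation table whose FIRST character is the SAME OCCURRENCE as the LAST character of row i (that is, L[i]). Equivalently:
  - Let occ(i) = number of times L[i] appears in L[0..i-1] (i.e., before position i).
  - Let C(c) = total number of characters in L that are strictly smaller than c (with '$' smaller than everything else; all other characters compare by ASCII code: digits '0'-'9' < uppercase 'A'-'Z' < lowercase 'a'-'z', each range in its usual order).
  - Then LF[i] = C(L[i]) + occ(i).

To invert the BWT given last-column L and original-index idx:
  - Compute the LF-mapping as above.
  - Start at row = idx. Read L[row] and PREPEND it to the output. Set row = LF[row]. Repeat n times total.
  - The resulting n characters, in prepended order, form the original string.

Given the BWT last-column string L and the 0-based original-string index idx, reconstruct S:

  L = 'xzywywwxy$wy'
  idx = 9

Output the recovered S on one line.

Answer: yywyzwwxywx$

Derivation:
LF mapping: 5 11 7 1 8 2 3 6 9 0 4 10
Walk LF starting at row 9, prepending L[row]:
  step 1: row=9, L[9]='$', prepend. Next row=LF[9]=0
  step 2: row=0, L[0]='x', prepend. Next row=LF[0]=5
  step 3: row=5, L[5]='w', prepend. Next row=LF[5]=2
  step 4: row=2, L[2]='y', prepend. Next row=LF[2]=7
  step 5: row=7, L[7]='x', prepend. Next row=LF[7]=6
  step 6: row=6, L[6]='w', prepend. Next row=LF[6]=3
  step 7: row=3, L[3]='w', prepend. Next row=LF[3]=1
  step 8: row=1, L[1]='z', prepend. Next row=LF[1]=11
  step 9: row=11, L[11]='y', prepend. Next row=LF[11]=10
  step 10: row=10, L[10]='w', prepend. Next row=LF[10]=4
  step 11: row=4, L[4]='y', prepend. Next row=LF[4]=8
  step 12: row=8, L[8]='y', prepend. Next row=LF[8]=9
Reversed output: yywyzwwxywx$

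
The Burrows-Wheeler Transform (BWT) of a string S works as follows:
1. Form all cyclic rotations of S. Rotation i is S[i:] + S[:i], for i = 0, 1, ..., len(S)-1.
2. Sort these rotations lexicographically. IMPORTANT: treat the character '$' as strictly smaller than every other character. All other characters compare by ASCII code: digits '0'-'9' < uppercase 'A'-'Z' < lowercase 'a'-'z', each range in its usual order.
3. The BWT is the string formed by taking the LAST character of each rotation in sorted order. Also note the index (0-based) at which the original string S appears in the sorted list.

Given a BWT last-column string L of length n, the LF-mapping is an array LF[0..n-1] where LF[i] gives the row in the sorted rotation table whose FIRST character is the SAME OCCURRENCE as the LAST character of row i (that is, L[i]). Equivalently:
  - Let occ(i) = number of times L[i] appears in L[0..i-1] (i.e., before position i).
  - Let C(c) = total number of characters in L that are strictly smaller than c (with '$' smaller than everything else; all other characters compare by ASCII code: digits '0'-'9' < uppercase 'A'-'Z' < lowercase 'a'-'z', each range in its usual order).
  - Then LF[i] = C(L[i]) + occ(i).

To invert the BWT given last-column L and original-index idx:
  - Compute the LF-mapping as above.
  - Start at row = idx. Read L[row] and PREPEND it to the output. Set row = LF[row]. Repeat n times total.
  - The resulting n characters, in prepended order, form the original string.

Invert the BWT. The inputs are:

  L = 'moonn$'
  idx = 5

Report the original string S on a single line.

LF mapping: 1 4 5 2 3 0
Walk LF starting at row 5, prepending L[row]:
  step 1: row=5, L[5]='$', prepend. Next row=LF[5]=0
  step 2: row=0, L[0]='m', prepend. Next row=LF[0]=1
  step 3: row=1, L[1]='o', prepend. Next row=LF[1]=4
  step 4: row=4, L[4]='n', prepend. Next row=LF[4]=3
  step 5: row=3, L[3]='n', prepend. Next row=LF[3]=2
  step 6: row=2, L[2]='o', prepend. Next row=LF[2]=5
Reversed output: onnom$

Answer: onnom$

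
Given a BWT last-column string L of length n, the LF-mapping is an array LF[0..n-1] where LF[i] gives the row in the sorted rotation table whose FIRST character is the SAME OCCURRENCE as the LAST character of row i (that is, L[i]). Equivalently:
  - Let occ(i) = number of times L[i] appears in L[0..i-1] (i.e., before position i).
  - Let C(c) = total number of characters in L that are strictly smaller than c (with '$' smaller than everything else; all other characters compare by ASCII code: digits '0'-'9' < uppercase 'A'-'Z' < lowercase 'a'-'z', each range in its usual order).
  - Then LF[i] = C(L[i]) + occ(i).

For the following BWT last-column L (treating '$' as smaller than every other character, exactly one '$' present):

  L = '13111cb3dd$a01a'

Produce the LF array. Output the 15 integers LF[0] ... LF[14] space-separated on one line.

Char counts: '$':1, '0':1, '1':5, '3':2, 'a':2, 'b':1, 'c':1, 'd':2
C (first-col start): C('$')=0, C('0')=1, C('1')=2, C('3')=7, C('a')=9, C('b')=11, C('c')=12, C('d')=13
L[0]='1': occ=0, LF[0]=C('1')+0=2+0=2
L[1]='3': occ=0, LF[1]=C('3')+0=7+0=7
L[2]='1': occ=1, LF[2]=C('1')+1=2+1=3
L[3]='1': occ=2, LF[3]=C('1')+2=2+2=4
L[4]='1': occ=3, LF[4]=C('1')+3=2+3=5
L[5]='c': occ=0, LF[5]=C('c')+0=12+0=12
L[6]='b': occ=0, LF[6]=C('b')+0=11+0=11
L[7]='3': occ=1, LF[7]=C('3')+1=7+1=8
L[8]='d': occ=0, LF[8]=C('d')+0=13+0=13
L[9]='d': occ=1, LF[9]=C('d')+1=13+1=14
L[10]='$': occ=0, LF[10]=C('$')+0=0+0=0
L[11]='a': occ=0, LF[11]=C('a')+0=9+0=9
L[12]='0': occ=0, LF[12]=C('0')+0=1+0=1
L[13]='1': occ=4, LF[13]=C('1')+4=2+4=6
L[14]='a': occ=1, LF[14]=C('a')+1=9+1=10

Answer: 2 7 3 4 5 12 11 8 13 14 0 9 1 6 10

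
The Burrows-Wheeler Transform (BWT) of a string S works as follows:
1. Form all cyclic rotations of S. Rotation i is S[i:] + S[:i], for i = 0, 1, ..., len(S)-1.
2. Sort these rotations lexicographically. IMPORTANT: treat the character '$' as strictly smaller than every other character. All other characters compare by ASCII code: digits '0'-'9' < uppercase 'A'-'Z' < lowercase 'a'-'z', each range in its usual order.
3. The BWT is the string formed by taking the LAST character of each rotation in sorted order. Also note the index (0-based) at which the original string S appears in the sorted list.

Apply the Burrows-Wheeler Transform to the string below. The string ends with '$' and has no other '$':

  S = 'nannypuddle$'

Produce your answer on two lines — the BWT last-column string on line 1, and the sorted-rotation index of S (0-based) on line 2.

Answer: enudld$anypn
6

Derivation:
All 12 rotations (rotation i = S[i:]+S[:i]):
  rot[0] = nannypuddle$
  rot[1] = annypuddle$n
  rot[2] = nnypuddle$na
  rot[3] = nypuddle$nan
  rot[4] = ypuddle$nann
  rot[5] = puddle$nanny
  rot[6] = uddle$nannyp
  rot[7] = ddle$nannypu
  rot[8] = dle$nannypud
  rot[9] = le$nannypudd
  rot[10] = e$nannypuddl
  rot[11] = $nannypuddle
Sorted (with $ < everything):
  sorted[0] = $nannypuddle  (last char: 'e')
  sorted[1] = annypuddle$n  (last char: 'n')
  sorted[2] = ddle$nannypu  (last char: 'u')
  sorted[3] = dle$nannypud  (last char: 'd')
  sorted[4] = e$nannypuddl  (last char: 'l')
  sorted[5] = le$nannypudd  (last char: 'd')
  sorted[6] = nannypuddle$  (last char: '$')
  sorted[7] = nnypuddle$na  (last char: 'a')
  sorted[8] = nypuddle$nan  (last char: 'n')
  sorted[9] = puddle$nanny  (last char: 'y')
  sorted[10] = uddle$nannyp  (last char: 'p')
  sorted[11] = ypuddle$nann  (last char: 'n')
Last column: enudld$anypn
Original string S is at sorted index 6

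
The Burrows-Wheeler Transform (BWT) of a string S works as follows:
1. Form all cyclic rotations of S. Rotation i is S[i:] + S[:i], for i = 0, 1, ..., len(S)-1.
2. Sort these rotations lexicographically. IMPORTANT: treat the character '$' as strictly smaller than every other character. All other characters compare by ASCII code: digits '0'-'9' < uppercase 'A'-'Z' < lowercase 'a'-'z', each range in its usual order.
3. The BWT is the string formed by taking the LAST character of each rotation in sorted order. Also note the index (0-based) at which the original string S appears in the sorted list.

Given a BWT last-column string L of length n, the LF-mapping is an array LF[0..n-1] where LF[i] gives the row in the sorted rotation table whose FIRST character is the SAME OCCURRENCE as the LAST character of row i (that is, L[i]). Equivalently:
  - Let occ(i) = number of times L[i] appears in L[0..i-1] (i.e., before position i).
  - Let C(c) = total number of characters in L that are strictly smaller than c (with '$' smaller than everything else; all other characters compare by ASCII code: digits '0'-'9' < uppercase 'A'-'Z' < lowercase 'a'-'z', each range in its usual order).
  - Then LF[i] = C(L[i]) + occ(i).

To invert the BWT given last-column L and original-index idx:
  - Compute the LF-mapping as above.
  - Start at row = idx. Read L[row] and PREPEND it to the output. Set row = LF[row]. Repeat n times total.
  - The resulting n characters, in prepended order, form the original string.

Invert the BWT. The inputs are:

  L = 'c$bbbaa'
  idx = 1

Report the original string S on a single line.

LF mapping: 6 0 3 4 5 1 2
Walk LF starting at row 1, prepending L[row]:
  step 1: row=1, L[1]='$', prepend. Next row=LF[1]=0
  step 2: row=0, L[0]='c', prepend. Next row=LF[0]=6
  step 3: row=6, L[6]='a', prepend. Next row=LF[6]=2
  step 4: row=2, L[2]='b', prepend. Next row=LF[2]=3
  step 5: row=3, L[3]='b', prepend. Next row=LF[3]=4
  step 6: row=4, L[4]='b', prepend. Next row=LF[4]=5
  step 7: row=5, L[5]='a', prepend. Next row=LF[5]=1
Reversed output: abbbac$

Answer: abbbac$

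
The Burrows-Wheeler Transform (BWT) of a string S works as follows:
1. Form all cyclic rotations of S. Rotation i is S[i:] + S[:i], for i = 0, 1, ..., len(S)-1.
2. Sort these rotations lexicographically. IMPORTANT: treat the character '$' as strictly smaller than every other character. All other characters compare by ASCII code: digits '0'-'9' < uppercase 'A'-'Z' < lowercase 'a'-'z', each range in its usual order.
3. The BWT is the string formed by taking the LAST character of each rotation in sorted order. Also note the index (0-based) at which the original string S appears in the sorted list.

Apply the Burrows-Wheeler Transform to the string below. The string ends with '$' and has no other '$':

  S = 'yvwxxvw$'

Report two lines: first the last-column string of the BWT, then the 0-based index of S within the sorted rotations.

All 8 rotations (rotation i = S[i:]+S[:i]):
  rot[0] = yvwxxvw$
  rot[1] = vwxxvw$y
  rot[2] = wxxvw$yv
  rot[3] = xxvw$yvw
  rot[4] = xvw$yvwx
  rot[5] = vw$yvwxx
  rot[6] = w$yvwxxv
  rot[7] = $yvwxxvw
Sorted (with $ < everything):
  sorted[0] = $yvwxxvw  (last char: 'w')
  sorted[1] = vw$yvwxx  (last char: 'x')
  sorted[2] = vwxxvw$y  (last char: 'y')
  sorted[3] = w$yvwxxv  (last char: 'v')
  sorted[4] = wxxvw$yv  (last char: 'v')
  sorted[5] = xvw$yvwx  (last char: 'x')
  sorted[6] = xxvw$yvw  (last char: 'w')
  sorted[7] = yvwxxvw$  (last char: '$')
Last column: wxyvvxw$
Original string S is at sorted index 7

Answer: wxyvvxw$
7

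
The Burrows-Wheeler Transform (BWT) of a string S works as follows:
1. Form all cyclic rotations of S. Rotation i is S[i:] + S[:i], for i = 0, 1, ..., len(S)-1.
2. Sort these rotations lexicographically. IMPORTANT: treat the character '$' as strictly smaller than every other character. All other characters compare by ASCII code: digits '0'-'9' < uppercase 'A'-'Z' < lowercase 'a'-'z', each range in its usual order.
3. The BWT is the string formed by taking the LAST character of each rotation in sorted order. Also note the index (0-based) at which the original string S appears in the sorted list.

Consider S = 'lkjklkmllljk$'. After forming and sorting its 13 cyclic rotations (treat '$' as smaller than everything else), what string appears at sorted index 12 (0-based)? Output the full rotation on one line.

All 13 rotations (rotation i = S[i:]+S[:i]):
  rot[0] = lkjklkmllljk$
  rot[1] = kjklkmllljk$l
  rot[2] = jklkmllljk$lk
  rot[3] = klkmllljk$lkj
  rot[4] = lkmllljk$lkjk
  rot[5] = kmllljk$lkjkl
  rot[6] = mllljk$lkjklk
  rot[7] = llljk$lkjklkm
  rot[8] = lljk$lkjklkml
  rot[9] = ljk$lkjklkmll
  rot[10] = jk$lkjklkmlll
  rot[11] = k$lkjklkmlllj
  rot[12] = $lkjklkmllljk
Sorted (with $ < everything):
  sorted[0] = $lkjklkmllljk
  sorted[1] = jk$lkjklkmlll
  sorted[2] = jklkmllljk$lk
  sorted[3] = k$lkjklkmlllj
  sorted[4] = kjklkmllljk$l
  sorted[5] = klkmllljk$lkj
  sorted[6] = kmllljk$lkjkl
  sorted[7] = ljk$lkjklkmll
  sorted[8] = lkjklkmllljk$
  sorted[9] = lkmllljk$lkjk
  sorted[10] = lljk$lkjklkml
  sorted[11] = llljk$lkjklkm
  sorted[12] = mllljk$lkjklk
sorted[12] = mllljk$lkjklk

Answer: mllljk$lkjklk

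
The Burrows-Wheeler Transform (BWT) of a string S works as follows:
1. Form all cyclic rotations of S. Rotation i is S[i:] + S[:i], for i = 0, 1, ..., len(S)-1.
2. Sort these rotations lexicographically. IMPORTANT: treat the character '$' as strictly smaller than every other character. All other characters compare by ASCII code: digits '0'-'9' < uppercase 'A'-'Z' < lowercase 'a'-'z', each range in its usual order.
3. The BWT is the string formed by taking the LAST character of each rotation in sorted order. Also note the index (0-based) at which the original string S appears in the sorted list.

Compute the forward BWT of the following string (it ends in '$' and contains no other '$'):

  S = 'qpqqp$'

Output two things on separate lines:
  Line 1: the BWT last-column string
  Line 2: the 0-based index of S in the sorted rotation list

All 6 rotations (rotation i = S[i:]+S[:i]):
  rot[0] = qpqqp$
  rot[1] = pqqp$q
  rot[2] = qqp$qp
  rot[3] = qp$qpq
  rot[4] = p$qpqq
  rot[5] = $qpqqp
Sorted (with $ < everything):
  sorted[0] = $qpqqp  (last char: 'p')
  sorted[1] = p$qpqq  (last char: 'q')
  sorted[2] = pqqp$q  (last char: 'q')
  sorted[3] = qp$qpq  (last char: 'q')
  sorted[4] = qpqqp$  (last char: '$')
  sorted[5] = qqp$qp  (last char: 'p')
Last column: pqqq$p
Original string S is at sorted index 4

Answer: pqqq$p
4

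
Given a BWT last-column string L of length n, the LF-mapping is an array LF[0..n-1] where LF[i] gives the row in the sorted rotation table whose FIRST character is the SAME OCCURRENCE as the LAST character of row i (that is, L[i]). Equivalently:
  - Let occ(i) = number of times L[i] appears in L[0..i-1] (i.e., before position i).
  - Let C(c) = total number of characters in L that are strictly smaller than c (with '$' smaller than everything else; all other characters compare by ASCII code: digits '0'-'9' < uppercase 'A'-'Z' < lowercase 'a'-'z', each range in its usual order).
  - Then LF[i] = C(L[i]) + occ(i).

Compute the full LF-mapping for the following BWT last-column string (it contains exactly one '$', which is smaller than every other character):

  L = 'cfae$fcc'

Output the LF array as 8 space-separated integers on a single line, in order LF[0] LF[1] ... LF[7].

Answer: 2 6 1 5 0 7 3 4

Derivation:
Char counts: '$':1, 'a':1, 'c':3, 'e':1, 'f':2
C (first-col start): C('$')=0, C('a')=1, C('c')=2, C('e')=5, C('f')=6
L[0]='c': occ=0, LF[0]=C('c')+0=2+0=2
L[1]='f': occ=0, LF[1]=C('f')+0=6+0=6
L[2]='a': occ=0, LF[2]=C('a')+0=1+0=1
L[3]='e': occ=0, LF[3]=C('e')+0=5+0=5
L[4]='$': occ=0, LF[4]=C('$')+0=0+0=0
L[5]='f': occ=1, LF[5]=C('f')+1=6+1=7
L[6]='c': occ=1, LF[6]=C('c')+1=2+1=3
L[7]='c': occ=2, LF[7]=C('c')+2=2+2=4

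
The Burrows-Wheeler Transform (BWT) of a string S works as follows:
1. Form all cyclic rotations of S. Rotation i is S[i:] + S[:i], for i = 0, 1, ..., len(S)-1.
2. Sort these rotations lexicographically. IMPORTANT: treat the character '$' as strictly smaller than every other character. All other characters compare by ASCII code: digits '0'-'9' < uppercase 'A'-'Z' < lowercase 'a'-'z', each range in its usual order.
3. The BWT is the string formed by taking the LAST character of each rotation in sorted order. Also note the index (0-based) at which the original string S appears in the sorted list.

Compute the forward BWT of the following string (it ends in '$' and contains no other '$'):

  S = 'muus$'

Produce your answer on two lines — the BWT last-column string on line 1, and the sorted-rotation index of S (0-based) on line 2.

Answer: s$uum
1

Derivation:
All 5 rotations (rotation i = S[i:]+S[:i]):
  rot[0] = muus$
  rot[1] = uus$m
  rot[2] = us$mu
  rot[3] = s$muu
  rot[4] = $muus
Sorted (with $ < everything):
  sorted[0] = $muus  (last char: 's')
  sorted[1] = muus$  (last char: '$')
  sorted[2] = s$muu  (last char: 'u')
  sorted[3] = us$mu  (last char: 'u')
  sorted[4] = uus$m  (last char: 'm')
Last column: s$uum
Original string S is at sorted index 1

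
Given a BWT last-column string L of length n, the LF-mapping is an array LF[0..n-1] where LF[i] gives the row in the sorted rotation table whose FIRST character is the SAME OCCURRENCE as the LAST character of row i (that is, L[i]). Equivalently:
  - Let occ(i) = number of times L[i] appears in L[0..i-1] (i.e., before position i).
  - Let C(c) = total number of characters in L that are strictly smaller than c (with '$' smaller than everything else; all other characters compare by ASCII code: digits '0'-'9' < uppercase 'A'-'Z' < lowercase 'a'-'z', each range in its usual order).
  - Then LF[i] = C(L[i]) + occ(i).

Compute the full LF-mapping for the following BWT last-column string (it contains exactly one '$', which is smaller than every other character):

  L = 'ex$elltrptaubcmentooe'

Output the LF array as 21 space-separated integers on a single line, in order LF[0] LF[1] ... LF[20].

Answer: 4 20 0 5 8 9 16 15 14 17 1 19 2 3 10 6 11 18 12 13 7

Derivation:
Char counts: '$':1, 'a':1, 'b':1, 'c':1, 'e':4, 'l':2, 'm':1, 'n':1, 'o':2, 'p':1, 'r':1, 't':3, 'u':1, 'x':1
C (first-col start): C('$')=0, C('a')=1, C('b')=2, C('c')=3, C('e')=4, C('l')=8, C('m')=10, C('n')=11, C('o')=12, C('p')=14, C('r')=15, C('t')=16, C('u')=19, C('x')=20
L[0]='e': occ=0, LF[0]=C('e')+0=4+0=4
L[1]='x': occ=0, LF[1]=C('x')+0=20+0=20
L[2]='$': occ=0, LF[2]=C('$')+0=0+0=0
L[3]='e': occ=1, LF[3]=C('e')+1=4+1=5
L[4]='l': occ=0, LF[4]=C('l')+0=8+0=8
L[5]='l': occ=1, LF[5]=C('l')+1=8+1=9
L[6]='t': occ=0, LF[6]=C('t')+0=16+0=16
L[7]='r': occ=0, LF[7]=C('r')+0=15+0=15
L[8]='p': occ=0, LF[8]=C('p')+0=14+0=14
L[9]='t': occ=1, LF[9]=C('t')+1=16+1=17
L[10]='a': occ=0, LF[10]=C('a')+0=1+0=1
L[11]='u': occ=0, LF[11]=C('u')+0=19+0=19
L[12]='b': occ=0, LF[12]=C('b')+0=2+0=2
L[13]='c': occ=0, LF[13]=C('c')+0=3+0=3
L[14]='m': occ=0, LF[14]=C('m')+0=10+0=10
L[15]='e': occ=2, LF[15]=C('e')+2=4+2=6
L[16]='n': occ=0, LF[16]=C('n')+0=11+0=11
L[17]='t': occ=2, LF[17]=C('t')+2=16+2=18
L[18]='o': occ=0, LF[18]=C('o')+0=12+0=12
L[19]='o': occ=1, LF[19]=C('o')+1=12+1=13
L[20]='e': occ=3, LF[20]=C('e')+3=4+3=7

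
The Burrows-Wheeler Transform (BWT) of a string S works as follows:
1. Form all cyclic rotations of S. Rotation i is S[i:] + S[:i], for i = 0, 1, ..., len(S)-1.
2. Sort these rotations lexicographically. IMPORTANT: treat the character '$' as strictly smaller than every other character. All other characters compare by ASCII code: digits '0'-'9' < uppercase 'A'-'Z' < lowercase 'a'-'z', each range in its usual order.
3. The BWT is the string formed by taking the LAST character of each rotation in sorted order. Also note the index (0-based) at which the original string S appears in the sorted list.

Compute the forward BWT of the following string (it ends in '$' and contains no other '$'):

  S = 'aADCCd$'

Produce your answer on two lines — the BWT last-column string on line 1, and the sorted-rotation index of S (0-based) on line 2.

Answer: daDCA$C
5

Derivation:
All 7 rotations (rotation i = S[i:]+S[:i]):
  rot[0] = aADCCd$
  rot[1] = ADCCd$a
  rot[2] = DCCd$aA
  rot[3] = CCd$aAD
  rot[4] = Cd$aADC
  rot[5] = d$aADCC
  rot[6] = $aADCCd
Sorted (with $ < everything):
  sorted[0] = $aADCCd  (last char: 'd')
  sorted[1] = ADCCd$a  (last char: 'a')
  sorted[2] = CCd$aAD  (last char: 'D')
  sorted[3] = Cd$aADC  (last char: 'C')
  sorted[4] = DCCd$aA  (last char: 'A')
  sorted[5] = aADCCd$  (last char: '$')
  sorted[6] = d$aADCC  (last char: 'C')
Last column: daDCA$C
Original string S is at sorted index 5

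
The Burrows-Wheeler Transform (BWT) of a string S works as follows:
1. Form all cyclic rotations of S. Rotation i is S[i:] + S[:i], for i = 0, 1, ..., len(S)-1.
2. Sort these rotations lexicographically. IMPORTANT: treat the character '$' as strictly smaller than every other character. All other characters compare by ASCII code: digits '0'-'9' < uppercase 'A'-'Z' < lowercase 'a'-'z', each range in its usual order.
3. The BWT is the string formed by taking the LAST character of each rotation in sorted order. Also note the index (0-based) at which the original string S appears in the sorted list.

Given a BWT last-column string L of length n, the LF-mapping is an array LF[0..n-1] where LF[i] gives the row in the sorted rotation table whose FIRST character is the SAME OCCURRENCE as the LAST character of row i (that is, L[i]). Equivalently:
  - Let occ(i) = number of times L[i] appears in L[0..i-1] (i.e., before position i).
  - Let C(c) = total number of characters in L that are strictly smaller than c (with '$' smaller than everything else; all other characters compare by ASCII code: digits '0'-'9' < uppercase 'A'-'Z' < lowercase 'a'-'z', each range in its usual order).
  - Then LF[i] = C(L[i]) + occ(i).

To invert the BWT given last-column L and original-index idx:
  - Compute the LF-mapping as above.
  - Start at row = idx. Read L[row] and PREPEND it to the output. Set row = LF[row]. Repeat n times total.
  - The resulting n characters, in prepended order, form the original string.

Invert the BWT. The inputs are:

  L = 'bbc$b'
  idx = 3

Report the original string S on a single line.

Answer: bcbb$

Derivation:
LF mapping: 1 2 4 0 3
Walk LF starting at row 3, prepending L[row]:
  step 1: row=3, L[3]='$', prepend. Next row=LF[3]=0
  step 2: row=0, L[0]='b', prepend. Next row=LF[0]=1
  step 3: row=1, L[1]='b', prepend. Next row=LF[1]=2
  step 4: row=2, L[2]='c', prepend. Next row=LF[2]=4
  step 5: row=4, L[4]='b', prepend. Next row=LF[4]=3
Reversed output: bcbb$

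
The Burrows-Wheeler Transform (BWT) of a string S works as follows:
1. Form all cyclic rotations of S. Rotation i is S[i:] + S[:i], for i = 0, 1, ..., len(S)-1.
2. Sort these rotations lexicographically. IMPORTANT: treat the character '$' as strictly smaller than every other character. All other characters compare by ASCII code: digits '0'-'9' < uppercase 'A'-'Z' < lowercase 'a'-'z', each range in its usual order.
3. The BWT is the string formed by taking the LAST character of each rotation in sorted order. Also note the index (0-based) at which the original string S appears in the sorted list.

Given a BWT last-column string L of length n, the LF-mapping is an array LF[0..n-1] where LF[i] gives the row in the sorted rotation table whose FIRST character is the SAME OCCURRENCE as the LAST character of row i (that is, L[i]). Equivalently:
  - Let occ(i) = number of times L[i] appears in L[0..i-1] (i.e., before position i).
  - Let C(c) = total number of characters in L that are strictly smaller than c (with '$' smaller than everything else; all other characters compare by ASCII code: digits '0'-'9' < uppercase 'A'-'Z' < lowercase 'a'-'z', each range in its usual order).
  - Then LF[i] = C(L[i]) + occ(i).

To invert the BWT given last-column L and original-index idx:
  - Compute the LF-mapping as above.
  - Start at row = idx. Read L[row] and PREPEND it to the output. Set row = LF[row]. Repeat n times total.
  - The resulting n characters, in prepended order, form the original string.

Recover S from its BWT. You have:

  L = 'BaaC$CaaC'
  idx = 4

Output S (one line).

Answer: CaaaCCaB$

Derivation:
LF mapping: 1 5 6 2 0 3 7 8 4
Walk LF starting at row 4, prepending L[row]:
  step 1: row=4, L[4]='$', prepend. Next row=LF[4]=0
  step 2: row=0, L[0]='B', prepend. Next row=LF[0]=1
  step 3: row=1, L[1]='a', prepend. Next row=LF[1]=5
  step 4: row=5, L[5]='C', prepend. Next row=LF[5]=3
  step 5: row=3, L[3]='C', prepend. Next row=LF[3]=2
  step 6: row=2, L[2]='a', prepend. Next row=LF[2]=6
  step 7: row=6, L[6]='a', prepend. Next row=LF[6]=7
  step 8: row=7, L[7]='a', prepend. Next row=LF[7]=8
  step 9: row=8, L[8]='C', prepend. Next row=LF[8]=4
Reversed output: CaaaCCaB$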